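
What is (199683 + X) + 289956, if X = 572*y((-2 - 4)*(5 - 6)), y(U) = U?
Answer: 493071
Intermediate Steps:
X = 3432 (X = 572*((-2 - 4)*(5 - 6)) = 572*(-6*(-1)) = 572*6 = 3432)
(199683 + X) + 289956 = (199683 + 3432) + 289956 = 203115 + 289956 = 493071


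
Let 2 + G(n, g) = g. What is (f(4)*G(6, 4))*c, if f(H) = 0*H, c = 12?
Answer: 0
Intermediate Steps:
G(n, g) = -2 + g
f(H) = 0
(f(4)*G(6, 4))*c = (0*(-2 + 4))*12 = (0*2)*12 = 0*12 = 0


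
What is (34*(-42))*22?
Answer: -31416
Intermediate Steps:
(34*(-42))*22 = -1428*22 = -31416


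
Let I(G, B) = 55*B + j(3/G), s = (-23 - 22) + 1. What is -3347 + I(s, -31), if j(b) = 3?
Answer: -5049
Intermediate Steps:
s = -44 (s = -45 + 1 = -44)
I(G, B) = 3 + 55*B (I(G, B) = 55*B + 3 = 3 + 55*B)
-3347 + I(s, -31) = -3347 + (3 + 55*(-31)) = -3347 + (3 - 1705) = -3347 - 1702 = -5049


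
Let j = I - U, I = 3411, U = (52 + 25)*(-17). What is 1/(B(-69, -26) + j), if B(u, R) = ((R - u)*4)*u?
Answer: -1/7148 ≈ -0.00013990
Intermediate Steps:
U = -1309 (U = 77*(-17) = -1309)
j = 4720 (j = 3411 - 1*(-1309) = 3411 + 1309 = 4720)
B(u, R) = u*(-4*u + 4*R) (B(u, R) = (-4*u + 4*R)*u = u*(-4*u + 4*R))
1/(B(-69, -26) + j) = 1/(4*(-69)*(-26 - 1*(-69)) + 4720) = 1/(4*(-69)*(-26 + 69) + 4720) = 1/(4*(-69)*43 + 4720) = 1/(-11868 + 4720) = 1/(-7148) = -1/7148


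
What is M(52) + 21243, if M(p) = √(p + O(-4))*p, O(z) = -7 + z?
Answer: 21243 + 52*√41 ≈ 21576.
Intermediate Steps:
M(p) = p*√(-11 + p) (M(p) = √(p + (-7 - 4))*p = √(p - 11)*p = √(-11 + p)*p = p*√(-11 + p))
M(52) + 21243 = 52*√(-11 + 52) + 21243 = 52*√41 + 21243 = 21243 + 52*√41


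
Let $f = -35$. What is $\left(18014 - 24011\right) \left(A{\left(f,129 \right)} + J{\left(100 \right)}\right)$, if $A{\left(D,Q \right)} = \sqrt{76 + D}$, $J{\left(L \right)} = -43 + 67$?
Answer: $-143928 - 5997 \sqrt{41} \approx -1.8233 \cdot 10^{5}$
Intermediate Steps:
$J{\left(L \right)} = 24$
$\left(18014 - 24011\right) \left(A{\left(f,129 \right)} + J{\left(100 \right)}\right) = \left(18014 - 24011\right) \left(\sqrt{76 - 35} + 24\right) = \left(18014 - 24011\right) \left(\sqrt{41} + 24\right) = - 5997 \left(24 + \sqrt{41}\right) = -143928 - 5997 \sqrt{41}$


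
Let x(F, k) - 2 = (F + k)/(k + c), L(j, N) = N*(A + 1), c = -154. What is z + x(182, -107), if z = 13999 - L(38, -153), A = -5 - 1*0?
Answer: 1164818/87 ≈ 13389.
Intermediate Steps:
A = -5 (A = -5 + 0 = -5)
L(j, N) = -4*N (L(j, N) = N*(-5 + 1) = N*(-4) = -4*N)
x(F, k) = 2 + (F + k)/(-154 + k) (x(F, k) = 2 + (F + k)/(k - 154) = 2 + (F + k)/(-154 + k))
z = 13387 (z = 13999 - (-4)*(-153) = 13999 - 1*612 = 13999 - 612 = 13387)
z + x(182, -107) = 13387 + (-308 + 182 + 3*(-107))/(-154 - 107) = 13387 + (-308 + 182 - 321)/(-261) = 13387 - 1/261*(-447) = 13387 + 149/87 = 1164818/87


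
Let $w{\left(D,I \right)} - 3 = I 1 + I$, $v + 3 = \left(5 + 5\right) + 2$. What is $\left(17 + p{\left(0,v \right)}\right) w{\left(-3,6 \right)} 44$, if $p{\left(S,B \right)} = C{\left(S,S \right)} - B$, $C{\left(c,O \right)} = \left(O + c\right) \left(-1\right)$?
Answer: $5280$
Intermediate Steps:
$v = 9$ ($v = -3 + \left(\left(5 + 5\right) + 2\right) = -3 + \left(10 + 2\right) = -3 + 12 = 9$)
$C{\left(c,O \right)} = - O - c$
$p{\left(S,B \right)} = - B - 2 S$ ($p{\left(S,B \right)} = \left(- S - S\right) - B = - 2 S - B = - B - 2 S$)
$w{\left(D,I \right)} = 3 + 2 I$ ($w{\left(D,I \right)} = 3 + \left(I 1 + I\right) = 3 + \left(I + I\right) = 3 + 2 I$)
$\left(17 + p{\left(0,v \right)}\right) w{\left(-3,6 \right)} 44 = \left(17 - 9\right) \left(3 + 2 \cdot 6\right) 44 = \left(17 + \left(-9 + 0\right)\right) \left(3 + 12\right) 44 = \left(17 - 9\right) 15 \cdot 44 = 8 \cdot 15 \cdot 44 = 120 \cdot 44 = 5280$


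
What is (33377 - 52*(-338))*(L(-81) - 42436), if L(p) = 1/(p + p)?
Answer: -350283175249/162 ≈ -2.1622e+9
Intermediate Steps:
L(p) = 1/(2*p)
(33377 - 52*(-338))*(L(-81) - 42436) = (33377 - 52*(-338))*((1/2)/(-81) - 42436) = (33377 + 17576)*((1/2)*(-1/81) - 42436) = 50953*(-1/162 - 42436) = 50953*(-6874633/162) = -350283175249/162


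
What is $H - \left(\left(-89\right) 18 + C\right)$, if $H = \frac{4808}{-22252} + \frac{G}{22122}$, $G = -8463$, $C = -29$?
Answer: $\frac{66881610851}{41021562} \approx 1630.4$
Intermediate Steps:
$H = - \frac{24556771}{41021562}$ ($H = \frac{4808}{-22252} - \frac{8463}{22122} = 4808 \left(- \frac{1}{22252}\right) - \frac{2821}{7374} = - \frac{1202}{5563} - \frac{2821}{7374} = - \frac{24556771}{41021562} \approx -0.59863$)
$H - \left(\left(-89\right) 18 + C\right) = - \frac{24556771}{41021562} - \left(\left(-89\right) 18 - 29\right) = - \frac{24556771}{41021562} - \left(-1602 - 29\right) = - \frac{24556771}{41021562} - -1631 = - \frac{24556771}{41021562} + 1631 = \frac{66881610851}{41021562}$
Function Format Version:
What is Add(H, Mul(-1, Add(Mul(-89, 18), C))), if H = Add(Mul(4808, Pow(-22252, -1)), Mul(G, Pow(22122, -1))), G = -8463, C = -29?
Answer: Rational(66881610851, 41021562) ≈ 1630.4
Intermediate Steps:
H = Rational(-24556771, 41021562) (H = Add(Mul(4808, Pow(-22252, -1)), Mul(-8463, Pow(22122, -1))) = Add(Mul(4808, Rational(-1, 22252)), Mul(-8463, Rational(1, 22122))) = Add(Rational(-1202, 5563), Rational(-2821, 7374)) = Rational(-24556771, 41021562) ≈ -0.59863)
Add(H, Mul(-1, Add(Mul(-89, 18), C))) = Add(Rational(-24556771, 41021562), Mul(-1, Add(Mul(-89, 18), -29))) = Add(Rational(-24556771, 41021562), Mul(-1, Add(-1602, -29))) = Add(Rational(-24556771, 41021562), Mul(-1, -1631)) = Add(Rational(-24556771, 41021562), 1631) = Rational(66881610851, 41021562)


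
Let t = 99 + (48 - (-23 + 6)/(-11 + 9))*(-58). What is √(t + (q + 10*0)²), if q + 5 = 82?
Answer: √3737 ≈ 61.131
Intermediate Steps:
q = 77 (q = -5 + 82 = 77)
t = -2192 (t = 99 + (48 - (-17)/(-2))*(-58) = 99 + (48 - (-17)*(-1)/2)*(-58) = 99 + (48 - 1*17/2)*(-58) = 99 + (48 - 17/2)*(-58) = 99 + (79/2)*(-58) = 99 - 2291 = -2192)
√(t + (q + 10*0)²) = √(-2192 + (77 + 10*0)²) = √(-2192 + (77 + 0)²) = √(-2192 + 77²) = √(-2192 + 5929) = √3737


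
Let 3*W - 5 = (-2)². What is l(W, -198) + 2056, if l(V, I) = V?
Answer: 2059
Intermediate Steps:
W = 3 (W = 5/3 + (⅓)*(-2)² = 5/3 + (⅓)*4 = 5/3 + 4/3 = 3)
l(W, -198) + 2056 = 3 + 2056 = 2059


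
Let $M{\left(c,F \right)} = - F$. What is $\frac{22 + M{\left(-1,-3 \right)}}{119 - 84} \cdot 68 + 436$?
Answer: $\frac{3392}{7} \approx 484.57$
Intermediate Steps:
$\frac{22 + M{\left(-1,-3 \right)}}{119 - 84} \cdot 68 + 436 = \frac{22 - -3}{119 - 84} \cdot 68 + 436 = \frac{22 + 3}{35} \cdot 68 + 436 = 25 \cdot \frac{1}{35} \cdot 68 + 436 = \frac{5}{7} \cdot 68 + 436 = \frac{340}{7} + 436 = \frac{3392}{7}$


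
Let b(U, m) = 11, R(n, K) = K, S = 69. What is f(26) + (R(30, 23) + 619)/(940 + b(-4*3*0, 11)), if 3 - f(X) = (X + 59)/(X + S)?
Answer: 16746/6023 ≈ 2.7803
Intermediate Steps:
f(X) = 3 - (59 + X)/(69 + X) (f(X) = 3 - (X + 59)/(X + 69) = 3 - (59 + X)/(69 + X))
f(26) + (R(30, 23) + 619)/(940 + b(-4*3*0, 11)) = 2*(74 + 26)/(69 + 26) + (23 + 619)/(940 + 11) = 2*100/95 + 642/951 = 2*(1/95)*100 + 642*(1/951) = 40/19 + 214/317 = 16746/6023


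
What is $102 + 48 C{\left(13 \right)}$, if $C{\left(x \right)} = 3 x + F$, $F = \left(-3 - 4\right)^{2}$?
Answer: $4326$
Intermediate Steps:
$F = 49$ ($F = \left(-3 - 4\right)^{2} = \left(-7\right)^{2} = 49$)
$C{\left(x \right)} = 49 + 3 x$ ($C{\left(x \right)} = 3 x + 49 = 49 + 3 x$)
$102 + 48 C{\left(13 \right)} = 102 + 48 \left(49 + 3 \cdot 13\right) = 102 + 48 \left(49 + 39\right) = 102 + 48 \cdot 88 = 102 + 4224 = 4326$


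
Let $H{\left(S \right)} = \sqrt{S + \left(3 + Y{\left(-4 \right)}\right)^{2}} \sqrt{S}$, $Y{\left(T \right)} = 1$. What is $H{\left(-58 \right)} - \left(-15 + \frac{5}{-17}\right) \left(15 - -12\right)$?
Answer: $\frac{7020}{17} - 2 \sqrt{609} \approx 363.59$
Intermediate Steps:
$H{\left(S \right)} = \sqrt{S} \sqrt{16 + S}$ ($H{\left(S \right)} = \sqrt{S + \left(3 + 1\right)^{2}} \sqrt{S} = \sqrt{S + 4^{2}} \sqrt{S} = \sqrt{S + 16} \sqrt{S} = \sqrt{16 + S} \sqrt{S} = \sqrt{S} \sqrt{16 + S}$)
$H{\left(-58 \right)} - \left(-15 + \frac{5}{-17}\right) \left(15 - -12\right) = \sqrt{-58} \sqrt{16 - 58} - \left(-15 + \frac{5}{-17}\right) \left(15 - -12\right) = i \sqrt{58} \sqrt{-42} - \left(-15 + 5 \left(- \frac{1}{17}\right)\right) \left(15 + 12\right) = i \sqrt{58} i \sqrt{42} - \left(-15 - \frac{5}{17}\right) 27 = - 2 \sqrt{609} - \left(- \frac{260}{17}\right) 27 = - 2 \sqrt{609} - - \frac{7020}{17} = - 2 \sqrt{609} + \frac{7020}{17} = \frac{7020}{17} - 2 \sqrt{609}$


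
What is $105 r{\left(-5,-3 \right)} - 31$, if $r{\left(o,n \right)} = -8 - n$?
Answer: $-556$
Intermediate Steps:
$105 r{\left(-5,-3 \right)} - 31 = 105 \left(-8 - -3\right) - 31 = 105 \left(-8 + 3\right) - 31 = 105 \left(-5\right) - 31 = -525 - 31 = -556$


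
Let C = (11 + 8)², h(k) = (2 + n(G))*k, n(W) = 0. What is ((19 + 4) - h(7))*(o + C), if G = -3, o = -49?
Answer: 2808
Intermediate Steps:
h(k) = 2*k (h(k) = (2 + 0)*k = 2*k)
C = 361 (C = 19² = 361)
((19 + 4) - h(7))*(o + C) = ((19 + 4) - 2*7)*(-49 + 361) = (23 - 1*14)*312 = (23 - 14)*312 = 9*312 = 2808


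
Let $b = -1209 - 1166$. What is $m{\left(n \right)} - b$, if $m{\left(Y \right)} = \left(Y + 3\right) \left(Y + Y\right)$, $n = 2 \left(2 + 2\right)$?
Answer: $2551$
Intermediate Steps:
$b = -2375$ ($b = -1209 - 1166 = -2375$)
$n = 8$ ($n = 2 \cdot 4 = 8$)
$m{\left(Y \right)} = 2 Y \left(3 + Y\right)$ ($m{\left(Y \right)} = \left(3 + Y\right) 2 Y = 2 Y \left(3 + Y\right)$)
$m{\left(n \right)} - b = 2 \cdot 8 \left(3 + 8\right) - -2375 = 2 \cdot 8 \cdot 11 + 2375 = 176 + 2375 = 2551$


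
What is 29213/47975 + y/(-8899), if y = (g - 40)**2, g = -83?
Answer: -465847288/426929525 ≈ -1.0912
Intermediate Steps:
y = 15129 (y = (-83 - 40)**2 = (-123)**2 = 15129)
29213/47975 + y/(-8899) = 29213/47975 + 15129/(-8899) = 29213*(1/47975) + 15129*(-1/8899) = 29213/47975 - 15129/8899 = -465847288/426929525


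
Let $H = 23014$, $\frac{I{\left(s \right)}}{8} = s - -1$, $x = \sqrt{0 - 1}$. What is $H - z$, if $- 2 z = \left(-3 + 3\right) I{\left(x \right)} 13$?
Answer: $23014$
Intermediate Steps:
$x = i$ ($x = \sqrt{-1} = i \approx 1.0 i$)
$I{\left(s \right)} = 8 + 8 s$ ($I{\left(s \right)} = 8 \left(s - -1\right) = 8 \left(s + 1\right) = 8 \left(1 + s\right) = 8 + 8 s$)
$z = 0$ ($z = - \frac{\left(-3 + 3\right) \left(8 + 8 i\right) 13}{2} = - \frac{0 \left(8 + 8 i\right) 13}{2} = - \frac{0 \cdot 13}{2} = \left(- \frac{1}{2}\right) 0 = 0$)
$H - z = 23014 - 0 = 23014 + 0 = 23014$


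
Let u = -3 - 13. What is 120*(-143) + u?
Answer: -17176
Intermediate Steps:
u = -16
120*(-143) + u = 120*(-143) - 16 = -17160 - 16 = -17176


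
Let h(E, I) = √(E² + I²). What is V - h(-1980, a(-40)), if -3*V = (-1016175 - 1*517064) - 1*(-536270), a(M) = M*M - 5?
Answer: 332323 - 55*√2137 ≈ 3.2978e+5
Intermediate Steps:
a(M) = -5 + M² (a(M) = M² - 5 = -5 + M²)
V = 332323 (V = -((-1016175 - 1*517064) - 1*(-536270))/3 = -((-1016175 - 517064) + 536270)/3 = -(-1533239 + 536270)/3 = -⅓*(-996969) = 332323)
V - h(-1980, a(-40)) = 332323 - √((-1980)² + (-5 + (-40)²)²) = 332323 - √(3920400 + (-5 + 1600)²) = 332323 - √(3920400 + 1595²) = 332323 - √(3920400 + 2544025) = 332323 - √6464425 = 332323 - 55*√2137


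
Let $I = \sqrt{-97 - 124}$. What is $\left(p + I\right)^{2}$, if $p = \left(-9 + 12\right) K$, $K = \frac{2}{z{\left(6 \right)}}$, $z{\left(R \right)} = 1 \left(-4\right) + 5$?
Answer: $\left(6 + i \sqrt{221}\right)^{2} \approx -185.0 + 178.39 i$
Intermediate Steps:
$I = i \sqrt{221}$ ($I = \sqrt{-221} = i \sqrt{221} \approx 14.866 i$)
$z{\left(R \right)} = 1$ ($z{\left(R \right)} = -4 + 5 = 1$)
$K = 2$ ($K = \frac{2}{1} = 2 \cdot 1 = 2$)
$p = 6$ ($p = \left(-9 + 12\right) 2 = 3 \cdot 2 = 6$)
$\left(p + I\right)^{2} = \left(6 + i \sqrt{221}\right)^{2}$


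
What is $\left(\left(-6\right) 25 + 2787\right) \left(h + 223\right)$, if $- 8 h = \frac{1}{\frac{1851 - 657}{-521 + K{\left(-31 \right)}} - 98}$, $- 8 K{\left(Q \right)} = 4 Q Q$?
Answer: $\frac{934686472167}{1589456} \approx 5.8805 \cdot 10^{5}$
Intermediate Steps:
$K{\left(Q \right)} = - \frac{Q^{2}}{2}$ ($K{\left(Q \right)} = - \frac{4 Q Q}{8} = - \frac{4 Q^{2}}{8} = - \frac{Q^{2}}{2}$)
$h = \frac{2003}{1589456}$ ($h = - \frac{1}{8 \left(\frac{1851 - 657}{-521 - \frac{\left(-31\right)^{2}}{2}} - 98\right)} = - \frac{1}{8 \left(\frac{1194}{-521 - \frac{961}{2}} - 98\right)} = - \frac{1}{8 \left(\frac{1194}{- \frac{2003}{2}} - 98\right)} = - \frac{1}{8 \left(1194 \left(- \frac{2}{2003}\right) - 98\right)} = - \frac{1}{8 \left(- \frac{2388}{2003} - 98\right)} = - \frac{1}{8 \left(- \frac{198682}{2003}\right)} = \left(- \frac{1}{8}\right) \left(- \frac{2003}{198682}\right) = \frac{2003}{1589456} \approx 0.0012602$)
$\left(\left(-6\right) 25 + 2787\right) \left(h + 223\right) = \left(\left(-6\right) 25 + 2787\right) \left(\frac{2003}{1589456} + 223\right) = \left(-150 + 2787\right) \frac{354450691}{1589456} = 2637 \cdot \frac{354450691}{1589456} = \frac{934686472167}{1589456}$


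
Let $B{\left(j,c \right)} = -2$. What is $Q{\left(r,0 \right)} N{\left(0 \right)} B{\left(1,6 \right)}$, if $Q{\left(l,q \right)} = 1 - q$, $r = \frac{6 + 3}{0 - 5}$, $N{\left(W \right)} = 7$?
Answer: $-14$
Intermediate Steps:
$r = - \frac{9}{5}$ ($r = \frac{9}{-5} = 9 \left(- \frac{1}{5}\right) = - \frac{9}{5} \approx -1.8$)
$Q{\left(r,0 \right)} N{\left(0 \right)} B{\left(1,6 \right)} = \left(1 - 0\right) 7 \left(-2\right) = \left(1 + 0\right) 7 \left(-2\right) = 1 \cdot 7 \left(-2\right) = 7 \left(-2\right) = -14$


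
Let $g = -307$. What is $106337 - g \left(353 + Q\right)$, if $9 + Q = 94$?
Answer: $240803$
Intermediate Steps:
$Q = 85$ ($Q = -9 + 94 = 85$)
$106337 - g \left(353 + Q\right) = 106337 - - 307 \left(353 + 85\right) = 106337 - \left(-307\right) 438 = 106337 - -134466 = 106337 + 134466 = 240803$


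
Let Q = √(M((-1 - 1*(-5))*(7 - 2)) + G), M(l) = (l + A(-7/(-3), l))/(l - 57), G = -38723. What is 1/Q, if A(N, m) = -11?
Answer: -I*√270470/102340 ≈ -0.0050818*I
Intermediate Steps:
M(l) = (-11 + l)/(-57 + l) (M(l) = (l - 11)/(l - 57) = (-11 + l)/(-57 + l))
Q = 14*I*√270470/37 (Q = √((-11 + (-1 - 1*(-5))*(7 - 2))/(-57 + (-1 - 1*(-5))*(7 - 2)) - 38723) = √((-11 + (-1 + 5)*5)/(-57 + (-1 + 5)*5) - 38723) = √((-11 + 4*5)/(-57 + 4*5) - 38723) = √((-11 + 20)/(-57 + 20) - 38723) = √(9/(-37) - 38723) = √(-1/37*9 - 38723) = √(-9/37 - 38723) = √(-1432760/37) = 14*I*√270470/37 ≈ 196.78*I)
1/Q = 1/(14*I*√270470/37) = -I*√270470/102340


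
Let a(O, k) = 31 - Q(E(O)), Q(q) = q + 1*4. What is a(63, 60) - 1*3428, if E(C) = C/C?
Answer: -3402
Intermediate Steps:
E(C) = 1
Q(q) = 4 + q (Q(q) = q + 4 = 4 + q)
a(O, k) = 26 (a(O, k) = 31 - (4 + 1) = 31 - 1*5 = 31 - 5 = 26)
a(63, 60) - 1*3428 = 26 - 1*3428 = 26 - 3428 = -3402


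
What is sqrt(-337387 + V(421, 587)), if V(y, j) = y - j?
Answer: I*sqrt(337553) ≈ 580.99*I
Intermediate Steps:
sqrt(-337387 + V(421, 587)) = sqrt(-337387 + (421 - 1*587)) = sqrt(-337387 + (421 - 587)) = sqrt(-337387 - 166) = sqrt(-337553) = I*sqrt(337553)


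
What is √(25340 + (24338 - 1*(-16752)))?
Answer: √66430 ≈ 257.74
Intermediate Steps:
√(25340 + (24338 - 1*(-16752))) = √(25340 + (24338 + 16752)) = √(25340 + 41090) = √66430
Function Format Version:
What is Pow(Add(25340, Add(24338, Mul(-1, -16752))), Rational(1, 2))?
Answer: Pow(66430, Rational(1, 2)) ≈ 257.74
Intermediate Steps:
Pow(Add(25340, Add(24338, Mul(-1, -16752))), Rational(1, 2)) = Pow(Add(25340, Add(24338, 16752)), Rational(1, 2)) = Pow(Add(25340, 41090), Rational(1, 2)) = Pow(66430, Rational(1, 2))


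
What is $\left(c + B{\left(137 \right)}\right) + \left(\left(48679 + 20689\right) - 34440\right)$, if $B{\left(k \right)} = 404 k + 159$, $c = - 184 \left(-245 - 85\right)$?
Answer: $151155$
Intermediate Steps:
$c = 60720$ ($c = \left(-184\right) \left(-330\right) = 60720$)
$B{\left(k \right)} = 159 + 404 k$
$\left(c + B{\left(137 \right)}\right) + \left(\left(48679 + 20689\right) - 34440\right) = \left(60720 + \left(159 + 404 \cdot 137\right)\right) + \left(\left(48679 + 20689\right) - 34440\right) = \left(60720 + \left(159 + 55348\right)\right) + \left(69368 - 34440\right) = \left(60720 + 55507\right) + 34928 = 116227 + 34928 = 151155$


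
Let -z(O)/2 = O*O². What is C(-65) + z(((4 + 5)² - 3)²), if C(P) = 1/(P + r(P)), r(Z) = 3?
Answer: -27924750487297/62 ≈ -4.5040e+11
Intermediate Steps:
C(P) = 1/(3 + P) (C(P) = 1/(P + 3) = 1/(3 + P))
z(O) = -2*O³ (z(O) = -2*O*O² = -2*O³)
C(-65) + z(((4 + 5)² - 3)²) = 1/(3 - 65) - 2*((4 + 5)² - 3)⁶ = 1/(-62) - 2*(9² - 3)⁶ = -1/62 - 2*(81 - 3)⁶ = -1/62 - 2*(78²)³ = -1/62 - 2*6084³ = -1/62 - 2*225199600704 = -1/62 - 450399201408 = -27924750487297/62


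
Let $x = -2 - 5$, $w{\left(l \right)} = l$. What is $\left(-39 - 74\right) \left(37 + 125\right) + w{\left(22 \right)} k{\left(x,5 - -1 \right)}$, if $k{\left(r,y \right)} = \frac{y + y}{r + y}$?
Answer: $-18570$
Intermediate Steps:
$x = -7$
$k{\left(r,y \right)} = \frac{2 y}{r + y}$
$\left(-39 - 74\right) \left(37 + 125\right) + w{\left(22 \right)} k{\left(x,5 - -1 \right)} = \left(-39 - 74\right) \left(37 + 125\right) + 22 \frac{2 \left(5 - -1\right)}{-7 + \left(5 - -1\right)} = \left(-113\right) 162 + 22 \frac{2 \left(5 + 1\right)}{-7 + \left(5 + 1\right)} = -18306 + 22 \cdot 2 \cdot 6 \frac{1}{-7 + 6} = -18306 + 22 \cdot 2 \cdot 6 \frac{1}{-1} = -18306 + 22 \cdot 2 \cdot 6 \left(-1\right) = -18306 + 22 \left(-12\right) = -18306 - 264 = -18570$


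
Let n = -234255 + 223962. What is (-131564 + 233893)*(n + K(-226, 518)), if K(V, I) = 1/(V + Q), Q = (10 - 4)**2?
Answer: -200121857759/190 ≈ -1.0533e+9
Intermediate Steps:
Q = 36 (Q = 6**2 = 36)
K(V, I) = 1/(36 + V) (K(V, I) = 1/(V + 36) = 1/(36 + V))
n = -10293
(-131564 + 233893)*(n + K(-226, 518)) = (-131564 + 233893)*(-10293 + 1/(36 - 226)) = 102329*(-10293 + 1/(-190)) = 102329*(-10293 - 1/190) = 102329*(-1955671/190) = -200121857759/190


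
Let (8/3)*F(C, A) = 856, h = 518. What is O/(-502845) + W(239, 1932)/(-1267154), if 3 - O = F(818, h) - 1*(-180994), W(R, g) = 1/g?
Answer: 21137020772471/58620748887960 ≈ 0.36057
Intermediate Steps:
F(C, A) = 321 (F(C, A) = (3/8)*856 = 321)
O = -181312 (O = 3 - (321 - 1*(-180994)) = 3 - (321 + 180994) = 3 - 1*181315 = 3 - 181315 = -181312)
O/(-502845) + W(239, 1932)/(-1267154) = -181312/(-502845) + 1/(1932*(-1267154)) = -181312*(-1/502845) + (1/1932)*(-1/1267154) = 181312/502845 - 1/2448141528 = 21137020772471/58620748887960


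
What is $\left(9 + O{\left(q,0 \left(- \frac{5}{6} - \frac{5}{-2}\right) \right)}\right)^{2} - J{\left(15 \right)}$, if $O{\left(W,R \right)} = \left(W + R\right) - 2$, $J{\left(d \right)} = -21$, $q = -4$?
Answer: $30$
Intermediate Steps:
$O{\left(W,R \right)} = -2 + R + W$ ($O{\left(W,R \right)} = \left(R + W\right) - 2 = -2 + R + W$)
$\left(9 + O{\left(q,0 \left(- \frac{5}{6} - \frac{5}{-2}\right) \right)}\right)^{2} - J{\left(15 \right)} = \left(9 - 6\right)^{2} - -21 = \left(9 - 6\right)^{2} + 21 = 3^{2} + 21 = 9 + 21 = 30$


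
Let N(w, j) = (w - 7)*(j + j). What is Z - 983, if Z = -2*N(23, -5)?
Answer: -663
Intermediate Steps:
N(w, j) = 2*j*(-7 + w) (N(w, j) = (-7 + w)*(2*j) = 2*j*(-7 + w))
Z = 320 (Z = -4*(-5)*(-7 + 23) = -4*(-5)*16 = -2*(-160) = 320)
Z - 983 = 320 - 983 = -663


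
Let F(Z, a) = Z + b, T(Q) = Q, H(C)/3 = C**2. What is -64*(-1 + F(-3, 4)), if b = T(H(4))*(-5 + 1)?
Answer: 12544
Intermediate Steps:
H(C) = 3*C**2
b = -192 (b = (3*4**2)*(-5 + 1) = (3*16)*(-4) = 48*(-4) = -192)
F(Z, a) = -192 + Z (F(Z, a) = Z - 192 = -192 + Z)
-64*(-1 + F(-3, 4)) = -64*(-1 + (-192 - 3)) = -64*(-1 - 195) = -64*(-196) = 12544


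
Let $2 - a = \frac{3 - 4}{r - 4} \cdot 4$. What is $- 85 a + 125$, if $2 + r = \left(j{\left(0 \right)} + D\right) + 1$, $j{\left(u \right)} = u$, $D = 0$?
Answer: $23$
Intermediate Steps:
$r = -1$ ($r = -2 + \left(\left(0 + 0\right) + 1\right) = -2 + \left(0 + 1\right) = -2 + 1 = -1$)
$a = \frac{6}{5}$ ($a = 2 - \frac{3 - 4}{-1 - 4} \cdot 4 = 2 - - \frac{1}{-5} \cdot 4 = 2 - \left(-1\right) \left(- \frac{1}{5}\right) 4 = 2 - \frac{1}{5} \cdot 4 = 2 - \frac{4}{5} = \frac{6}{5} \approx 1.2$)
$- 85 a + 125 = \left(-85\right) \frac{6}{5} + 125 = -102 + 125 = 23$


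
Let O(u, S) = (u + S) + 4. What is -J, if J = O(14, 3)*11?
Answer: -231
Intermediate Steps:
O(u, S) = 4 + S + u (O(u, S) = (S + u) + 4 = 4 + S + u)
J = 231 (J = (4 + 3 + 14)*11 = 21*11 = 231)
-J = -1*231 = -231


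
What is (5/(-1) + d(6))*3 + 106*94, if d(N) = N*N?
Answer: 10057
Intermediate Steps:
d(N) = N²
(5/(-1) + d(6))*3 + 106*94 = (5/(-1) + 6²)*3 + 106*94 = (5*(-1) + 36)*3 + 9964 = (-5 + 36)*3 + 9964 = 31*3 + 9964 = 93 + 9964 = 10057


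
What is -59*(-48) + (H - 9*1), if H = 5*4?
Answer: 2843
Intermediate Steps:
H = 20
-59*(-48) + (H - 9*1) = -59*(-48) + (20 - 9*1) = 2832 + (20 - 9) = 2832 + 11 = 2843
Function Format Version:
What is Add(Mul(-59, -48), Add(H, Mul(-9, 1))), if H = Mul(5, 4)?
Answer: 2843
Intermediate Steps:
H = 20
Add(Mul(-59, -48), Add(H, Mul(-9, 1))) = Add(Mul(-59, -48), Add(20, Mul(-9, 1))) = Add(2832, Add(20, -9)) = Add(2832, 11) = 2843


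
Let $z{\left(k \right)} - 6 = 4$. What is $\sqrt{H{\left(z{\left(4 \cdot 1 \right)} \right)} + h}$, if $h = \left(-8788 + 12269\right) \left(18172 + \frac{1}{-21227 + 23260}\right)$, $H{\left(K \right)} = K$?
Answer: $\frac{\sqrt{261445751612911}}{2033} \approx 7953.4$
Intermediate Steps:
$z{\left(k \right)} = 10$ ($z{\left(k \right)} = 6 + 4 = 10$)
$h = \frac{128600939637}{2033}$ ($h = 3481 \left(18172 + \frac{1}{2033}\right) = 3481 \cdot \frac{36943677}{2033} = \frac{128600939637}{2033} \approx 6.3257 \cdot 10^{7}$)
$\sqrt{H{\left(z{\left(4 \cdot 1 \right)} \right)} + h} = \sqrt{10 + \frac{128600939637}{2033}} = \sqrt{\frac{128600959967}{2033}} = \frac{\sqrt{261445751612911}}{2033}$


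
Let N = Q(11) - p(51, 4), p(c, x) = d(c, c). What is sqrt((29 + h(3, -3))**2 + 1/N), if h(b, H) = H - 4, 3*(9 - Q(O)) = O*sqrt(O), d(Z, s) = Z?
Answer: sqrt(60981 + 5324*sqrt(11))/sqrt(126 + 11*sqrt(11)) ≈ 22.000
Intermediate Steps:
Q(O) = 9 - O**(3/2)/3 (Q(O) = 9 - O*sqrt(O)/3 = 9 - O**(3/2)/3)
p(c, x) = c
h(b, H) = -4 + H
N = -42 - 11*sqrt(11)/3 (N = (9 - 11*sqrt(11)/3) - 1*51 = (9 - 11*sqrt(11)/3) - 51 = -42 - 11*sqrt(11)/3 ≈ -54.161)
sqrt((29 + h(3, -3))**2 + 1/N) = sqrt((29 + (-4 - 3))**2 + 1/(-42 - 11*sqrt(11)/3)) = sqrt((29 - 7)**2 + 1/(-42 - 11*sqrt(11)/3)) = sqrt(22**2 + 1/(-42 - 11*sqrt(11)/3)) = sqrt(484 + 1/(-42 - 11*sqrt(11)/3))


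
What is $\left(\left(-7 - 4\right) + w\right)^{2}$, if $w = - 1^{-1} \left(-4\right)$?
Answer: $49$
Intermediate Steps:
$w = 4$ ($w = \left(-1\right) 1 \left(-4\right) = \left(-1\right) \left(-4\right) = 4$)
$\left(\left(-7 - 4\right) + w\right)^{2} = \left(\left(-7 - 4\right) + 4\right)^{2} = \left(-11 + 4\right)^{2} = \left(-7\right)^{2} = 49$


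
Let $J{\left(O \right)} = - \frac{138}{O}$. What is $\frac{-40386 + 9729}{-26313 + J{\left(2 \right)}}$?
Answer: $\frac{10219}{8794} \approx 1.162$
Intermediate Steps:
$\frac{-40386 + 9729}{-26313 + J{\left(2 \right)}} = \frac{-40386 + 9729}{-26313 - \frac{138}{2}} = - \frac{30657}{-26313 - 69} = - \frac{30657}{-26382} = \left(-30657\right) \left(- \frac{1}{26382}\right) = \frac{10219}{8794}$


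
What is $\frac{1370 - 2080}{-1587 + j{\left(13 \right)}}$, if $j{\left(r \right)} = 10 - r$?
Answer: $\frac{71}{159} \approx 0.44654$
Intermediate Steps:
$\frac{1370 - 2080}{-1587 + j{\left(13 \right)}} = \frac{1370 - 2080}{-1587 + \left(10 - 13\right)} = - \frac{710}{-1587 + \left(10 - 13\right)} = - \frac{710}{-1587 - 3} = - \frac{710}{-1590} = \left(-710\right) \left(- \frac{1}{1590}\right) = \frac{71}{159}$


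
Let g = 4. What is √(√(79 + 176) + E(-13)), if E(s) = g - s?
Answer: √(17 + √255) ≈ 5.7418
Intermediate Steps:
E(s) = 4 - s
√(√(79 + 176) + E(-13)) = √(√(79 + 176) + (4 - 1*(-13))) = √(√255 + (4 + 13)) = √(√255 + 17) = √(17 + √255)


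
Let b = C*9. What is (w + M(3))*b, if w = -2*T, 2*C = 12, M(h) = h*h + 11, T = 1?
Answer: 972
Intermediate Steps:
M(h) = 11 + h² (M(h) = h² + 11 = 11 + h²)
C = 6 (C = (½)*12 = 6)
b = 54 (b = 6*9 = 54)
w = -2 (w = -2*1 = -2)
(w + M(3))*b = (-2 + (11 + 3²))*54 = (-2 + (11 + 9))*54 = (-2 + 20)*54 = 18*54 = 972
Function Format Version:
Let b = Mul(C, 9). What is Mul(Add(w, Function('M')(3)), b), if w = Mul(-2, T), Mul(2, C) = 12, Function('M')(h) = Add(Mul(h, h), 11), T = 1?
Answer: 972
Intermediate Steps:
Function('M')(h) = Add(11, Pow(h, 2)) (Function('M')(h) = Add(Pow(h, 2), 11) = Add(11, Pow(h, 2)))
C = 6 (C = Mul(Rational(1, 2), 12) = 6)
b = 54 (b = Mul(6, 9) = 54)
w = -2 (w = Mul(-2, 1) = -2)
Mul(Add(w, Function('M')(3)), b) = Mul(Add(-2, Add(11, Pow(3, 2))), 54) = Mul(Add(-2, Add(11, 9)), 54) = Mul(Add(-2, 20), 54) = Mul(18, 54) = 972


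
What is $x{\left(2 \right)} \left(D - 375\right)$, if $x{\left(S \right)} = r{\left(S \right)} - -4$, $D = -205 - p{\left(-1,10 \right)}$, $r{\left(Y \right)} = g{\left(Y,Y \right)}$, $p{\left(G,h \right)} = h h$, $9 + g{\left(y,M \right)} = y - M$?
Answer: $3400$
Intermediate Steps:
$g{\left(y,M \right)} = -9 + y - M$ ($g{\left(y,M \right)} = -9 - \left(M - y\right) = -9 + y - M$)
$p{\left(G,h \right)} = h^{2}$
$r{\left(Y \right)} = -9$ ($r{\left(Y \right)} = -9 + Y - Y = -9$)
$D = -305$ ($D = -205 - 10^{2} = -205 - 100 = -305$)
$x{\left(S \right)} = -5$ ($x{\left(S \right)} = -9 - -4 = -9 + 4 = -5$)
$x{\left(2 \right)} \left(D - 375\right) = - 5 \left(-305 - 375\right) = \left(-5\right) \left(-680\right) = 3400$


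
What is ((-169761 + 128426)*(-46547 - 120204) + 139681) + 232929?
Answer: 6893025195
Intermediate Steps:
((-169761 + 128426)*(-46547 - 120204) + 139681) + 232929 = (-41335*(-166751) + 139681) + 232929 = (6892652585 + 139681) + 232929 = 6892792266 + 232929 = 6893025195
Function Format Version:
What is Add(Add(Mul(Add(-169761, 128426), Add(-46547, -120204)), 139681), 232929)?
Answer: 6893025195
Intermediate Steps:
Add(Add(Mul(Add(-169761, 128426), Add(-46547, -120204)), 139681), 232929) = Add(Add(Mul(-41335, -166751), 139681), 232929) = Add(Add(6892652585, 139681), 232929) = Add(6892792266, 232929) = 6893025195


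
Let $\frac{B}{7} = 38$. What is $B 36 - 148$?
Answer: $9428$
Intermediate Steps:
$B = 266$ ($B = 7 \cdot 38 = 266$)
$B 36 - 148 = 266 \cdot 36 - 148 = 9576 - 148 = 9428$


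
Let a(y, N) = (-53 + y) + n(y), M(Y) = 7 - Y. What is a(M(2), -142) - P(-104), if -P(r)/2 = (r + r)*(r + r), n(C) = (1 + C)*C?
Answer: 86510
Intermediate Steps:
n(C) = C*(1 + C)
P(r) = -8*r² (P(r) = -2*(r + r)*(r + r) = -2*2*r*2*r = -8*r²)
a(y, N) = -53 + y + y*(1 + y) (a(y, N) = (-53 + y) + y*(1 + y) = -53 + y + y*(1 + y))
a(M(2), -142) - P(-104) = (-53 + (7 - 1*2) + (7 - 1*2)*(1 + (7 - 1*2))) - (-8)*(-104)² = (-53 + (7 - 2) + (7 - 2)*(1 + (7 - 2))) - (-8)*10816 = (-53 + 5 + 5*(1 + 5)) - 1*(-86528) = (-53 + 5 + 5*6) + 86528 = (-53 + 5 + 30) + 86528 = -18 + 86528 = 86510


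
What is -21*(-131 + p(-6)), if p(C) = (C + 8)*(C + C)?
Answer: 3255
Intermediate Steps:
p(C) = 2*C*(8 + C) (p(C) = (8 + C)*(2*C) = 2*C*(8 + C))
-21*(-131 + p(-6)) = -21*(-131 + 2*(-6)*(8 - 6)) = -21*(-131 + 2*(-6)*2) = -21*(-131 - 24) = -21*(-155) = 3255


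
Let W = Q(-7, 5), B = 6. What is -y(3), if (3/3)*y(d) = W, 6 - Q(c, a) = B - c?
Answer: 7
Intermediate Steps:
Q(c, a) = c (Q(c, a) = 6 - (6 - c) = 6 + (-6 + c) = c)
W = -7
y(d) = -7
-y(3) = -1*(-7) = 7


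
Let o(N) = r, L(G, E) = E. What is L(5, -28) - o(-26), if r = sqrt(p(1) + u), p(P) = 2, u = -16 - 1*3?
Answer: -28 - I*sqrt(17) ≈ -28.0 - 4.1231*I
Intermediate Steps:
u = -19 (u = -16 - 3 = -19)
r = I*sqrt(17) (r = sqrt(2 - 19) = sqrt(-17) = I*sqrt(17) ≈ 4.1231*I)
o(N) = I*sqrt(17)
L(5, -28) - o(-26) = -28 - I*sqrt(17)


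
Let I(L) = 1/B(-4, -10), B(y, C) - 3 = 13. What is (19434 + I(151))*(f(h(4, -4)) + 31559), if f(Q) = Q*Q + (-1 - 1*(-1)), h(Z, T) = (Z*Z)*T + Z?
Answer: 10932515255/16 ≈ 6.8328e+8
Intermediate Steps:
B(y, C) = 16 (B(y, C) = 3 + 13 = 16)
h(Z, T) = Z + T*Z**2 (h(Z, T) = Z**2*T + Z = T*Z**2 + Z = Z + T*Z**2)
I(L) = 1/16
f(Q) = Q**2 (f(Q) = Q**2 + (-1 + 1) = Q**2 + 0 = Q**2)
(19434 + I(151))*(f(h(4, -4)) + 31559) = (19434 + 1/16)*((4*(1 - 4*4))**2 + 31559) = 310945*((4*(1 - 16))**2 + 31559)/16 = 310945*((4*(-15))**2 + 31559)/16 = 310945*((-60)**2 + 31559)/16 = 310945*(3600 + 31559)/16 = (310945/16)*35159 = 10932515255/16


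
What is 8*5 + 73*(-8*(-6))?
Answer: 3544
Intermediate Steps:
8*5 + 73*(-8*(-6)) = 40 + 73*48 = 40 + 3504 = 3544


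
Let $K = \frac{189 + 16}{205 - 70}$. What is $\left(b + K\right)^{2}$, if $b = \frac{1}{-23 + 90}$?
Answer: $\frac{7695076}{3272481} \approx 2.3514$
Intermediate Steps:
$K = \frac{41}{27}$ ($K = \frac{205}{135} = 205 \cdot \frac{1}{135} = \frac{41}{27} \approx 1.5185$)
$b = \frac{1}{67} \approx 0.014925$
$\left(b + K\right)^{2} = \left(\frac{1}{67} + \frac{41}{27}\right)^{2} = \left(\frac{2774}{1809}\right)^{2} = \frac{7695076}{3272481}$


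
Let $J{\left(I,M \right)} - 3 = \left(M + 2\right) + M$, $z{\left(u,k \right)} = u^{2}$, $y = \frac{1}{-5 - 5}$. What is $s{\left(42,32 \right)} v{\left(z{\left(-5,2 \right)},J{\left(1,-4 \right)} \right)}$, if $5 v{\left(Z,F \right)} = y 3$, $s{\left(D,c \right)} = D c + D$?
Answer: $- \frac{2079}{25} \approx -83.16$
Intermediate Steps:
$y = - \frac{1}{10}$ ($y = \frac{1}{-10} = - \frac{1}{10} \approx -0.1$)
$s{\left(D,c \right)} = D + D c$
$J{\left(I,M \right)} = 5 + 2 M$ ($J{\left(I,M \right)} = 3 + \left(\left(M + 2\right) + M\right) = 3 + \left(\left(2 + M\right) + M\right) = 3 + \left(2 + 2 M\right) = 5 + 2 M$)
$v{\left(Z,F \right)} = - \frac{3}{50}$ ($v{\left(Z,F \right)} = \frac{\left(- \frac{1}{10}\right) 3}{5} = \frac{1}{5} \left(- \frac{3}{10}\right) = - \frac{3}{50}$)
$s{\left(42,32 \right)} v{\left(z{\left(-5,2 \right)},J{\left(1,-4 \right)} \right)} = 42 \left(1 + 32\right) \left(- \frac{3}{50}\right) = 42 \cdot 33 \left(- \frac{3}{50}\right) = 1386 \left(- \frac{3}{50}\right) = - \frac{2079}{25}$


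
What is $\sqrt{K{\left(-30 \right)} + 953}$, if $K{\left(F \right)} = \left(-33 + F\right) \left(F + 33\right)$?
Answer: $2 \sqrt{191} \approx 27.641$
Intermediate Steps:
$K{\left(F \right)} = \left(-33 + F\right) \left(33 + F\right)$
$\sqrt{K{\left(-30 \right)} + 953} = \sqrt{\left(-1089 + \left(-30\right)^{2}\right) + 953} = \sqrt{\left(-1089 + 900\right) + 953} = \sqrt{-189 + 953} = \sqrt{764} = 2 \sqrt{191}$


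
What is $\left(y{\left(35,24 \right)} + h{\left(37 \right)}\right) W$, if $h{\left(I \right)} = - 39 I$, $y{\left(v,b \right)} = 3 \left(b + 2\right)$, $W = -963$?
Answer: $1314495$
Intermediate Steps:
$y{\left(v,b \right)} = 6 + 3 b$ ($y{\left(v,b \right)} = 3 \left(2 + b\right) = 6 + 3 b$)
$\left(y{\left(35,24 \right)} + h{\left(37 \right)}\right) W = \left(\left(6 + 3 \cdot 24\right) - 1443\right) \left(-963\right) = \left(\left(6 + 72\right) - 1443\right) \left(-963\right) = \left(78 - 1443\right) \left(-963\right) = \left(-1365\right) \left(-963\right) = 1314495$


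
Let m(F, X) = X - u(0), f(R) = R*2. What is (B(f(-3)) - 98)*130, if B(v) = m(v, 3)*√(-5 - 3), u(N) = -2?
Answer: -12740 + 1300*I*√2 ≈ -12740.0 + 1838.5*I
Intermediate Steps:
f(R) = 2*R
m(F, X) = 2 + X (m(F, X) = X - 1*(-2) = X + 2 = 2 + X)
B(v) = 10*I*√2 (B(v) = (2 + 3)*√(-5 - 3) = 5*√(-8) = 5*(2*I*√2) = 10*I*√2)
(B(f(-3)) - 98)*130 = (10*I*√2 - 98)*130 = (-98 + 10*I*√2)*130 = -12740 + 1300*I*√2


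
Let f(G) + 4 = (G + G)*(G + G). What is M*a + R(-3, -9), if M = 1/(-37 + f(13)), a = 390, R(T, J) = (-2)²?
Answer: 586/127 ≈ 4.6142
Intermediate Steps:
R(T, J) = 4
f(G) = -4 + 4*G² (f(G) = -4 + (G + G)*(G + G) = -4 + (2*G)*(2*G) = -4 + 4*G²)
M = 1/635 (M = 1/(-37 + (-4 + 4*13²)) = 1/(-37 + (-4 + 4*169)) = 1/(-37 + (-4 + 676)) = 1/(-37 + 672) = 1/635 ≈ 0.0015748)
M*a + R(-3, -9) = (1/635)*390 + 4 = 78/127 + 4 = 586/127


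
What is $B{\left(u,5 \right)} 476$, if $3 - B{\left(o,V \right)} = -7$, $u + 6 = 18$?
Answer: $4760$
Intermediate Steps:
$u = 12$ ($u = -6 + 18 = 12$)
$B{\left(o,V \right)} = 10$ ($B{\left(o,V \right)} = 3 - -7 = 3 + 7 = 10$)
$B{\left(u,5 \right)} 476 = 10 \cdot 476 = 4760$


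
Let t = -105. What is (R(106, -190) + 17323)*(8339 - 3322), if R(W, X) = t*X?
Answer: 186998641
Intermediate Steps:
R(W, X) = -105*X
(R(106, -190) + 17323)*(8339 - 3322) = (-105*(-190) + 17323)*(8339 - 3322) = (19950 + 17323)*5017 = 37273*5017 = 186998641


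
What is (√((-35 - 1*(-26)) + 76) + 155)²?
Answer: (155 + √67)² ≈ 26629.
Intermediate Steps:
(√((-35 - 1*(-26)) + 76) + 155)² = (√((-35 + 26) + 76) + 155)² = (√(-9 + 76) + 155)² = (√67 + 155)² = (155 + √67)²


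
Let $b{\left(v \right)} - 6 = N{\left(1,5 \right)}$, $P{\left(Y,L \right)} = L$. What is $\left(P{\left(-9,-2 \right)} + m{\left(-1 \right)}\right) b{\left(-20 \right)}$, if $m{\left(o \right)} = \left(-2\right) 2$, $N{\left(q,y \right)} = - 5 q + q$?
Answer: $-12$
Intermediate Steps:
$N{\left(q,y \right)} = - 4 q$
$b{\left(v \right)} = 2$ ($b{\left(v \right)} = 6 - 4 = 2$)
$m{\left(o \right)} = -4$
$\left(P{\left(-9,-2 \right)} + m{\left(-1 \right)}\right) b{\left(-20 \right)} = \left(-2 - 4\right) 2 = \left(-6\right) 2 = -12$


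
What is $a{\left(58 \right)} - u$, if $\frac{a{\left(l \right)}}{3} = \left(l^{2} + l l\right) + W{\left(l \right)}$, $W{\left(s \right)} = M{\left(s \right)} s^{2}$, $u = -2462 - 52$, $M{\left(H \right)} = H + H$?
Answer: $1193370$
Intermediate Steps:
$M{\left(H \right)} = 2 H$
$u = -2514$
$W{\left(s \right)} = 2 s^{3}$ ($W{\left(s \right)} = 2 s s^{2} = 2 s^{3}$)
$a{\left(l \right)} = 6 l^{2} + 6 l^{3}$ ($a{\left(l \right)} = 3 \left(\left(l^{2} + l l\right) + 2 l^{3}\right) = 3 \left(\left(l^{2} + l^{2}\right) + 2 l^{3}\right) = 3 \left(2 l^{2} + 2 l^{3}\right) = 6 l^{2} + 6 l^{3}$)
$a{\left(58 \right)} - u = 6 \cdot 58^{2} \left(1 + 58\right) - -2514 = 6 \cdot 3364 \cdot 59 + 2514 = 1190856 + 2514 = 1193370$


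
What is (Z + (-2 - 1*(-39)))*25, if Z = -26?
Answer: 275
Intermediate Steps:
(Z + (-2 - 1*(-39)))*25 = (-26 + (-2 - 1*(-39)))*25 = (-26 + (-2 + 39))*25 = (-26 + 37)*25 = 11*25 = 275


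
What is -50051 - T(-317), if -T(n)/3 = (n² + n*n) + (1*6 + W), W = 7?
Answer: 552922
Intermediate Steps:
T(n) = -39 - 6*n² (T(n) = -3*((n² + n*n) + (1*6 + 7)) = -3*((n² + n²) + (6 + 7)) = -3*(2*n² + 13) = -3*(13 + 2*n²) = -39 - 6*n²)
-50051 - T(-317) = -50051 - (-39 - 6*(-317)²) = -50051 - (-39 - 6*100489) = -50051 - (-39 - 602934) = -50051 - 1*(-602973) = -50051 + 602973 = 552922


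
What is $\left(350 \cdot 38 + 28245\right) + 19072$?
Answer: $60617$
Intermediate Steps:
$\left(350 \cdot 38 + 28245\right) + 19072 = \left(13300 + 28245\right) + 19072 = 41545 + 19072 = 60617$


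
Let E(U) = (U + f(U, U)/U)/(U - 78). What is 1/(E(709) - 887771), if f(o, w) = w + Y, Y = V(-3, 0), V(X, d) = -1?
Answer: -447379/397169598820 ≈ -1.1264e-6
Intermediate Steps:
Y = -1
f(o, w) = -1 + w (f(o, w) = w - 1 = -1 + w)
E(U) = (U + (-1 + U)/U)/(-78 + U) (E(U) = (U + (-1 + U)/U)/(U - 78) = (U + (-1 + U)/U)/(-78 + U))
1/(E(709) - 887771) = 1/((-1 + 709 + 709**2)/(709*(-78 + 709)) - 887771) = 1/((1/709)*(-1 + 709 + 502681)/631 - 887771) = 1/((1/709)*(1/631)*503389 - 887771) = 1/(503389/447379 - 887771) = 1/(-397169598820/447379) = -447379/397169598820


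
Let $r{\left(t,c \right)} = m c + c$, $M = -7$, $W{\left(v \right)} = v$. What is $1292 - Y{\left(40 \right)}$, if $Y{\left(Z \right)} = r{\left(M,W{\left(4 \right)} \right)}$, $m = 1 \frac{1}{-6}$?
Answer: $\frac{3866}{3} \approx 1288.7$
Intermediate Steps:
$m = - \frac{1}{6}$ ($m = 1 \left(- \frac{1}{6}\right) = - \frac{1}{6} \approx -0.16667$)
$r{\left(t,c \right)} = \frac{5 c}{6}$ ($r{\left(t,c \right)} = - \frac{c}{6} + c = \frac{5 c}{6}$)
$Y{\left(Z \right)} = \frac{10}{3}$ ($Y{\left(Z \right)} = \frac{5}{6} \cdot 4 = \frac{10}{3}$)
$1292 - Y{\left(40 \right)} = 1292 - \frac{10}{3} = \frac{3866}{3}$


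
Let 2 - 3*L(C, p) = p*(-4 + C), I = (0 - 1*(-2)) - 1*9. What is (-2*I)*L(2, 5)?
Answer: 56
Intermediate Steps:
I = -7 (I = (0 + 2) - 9 = 2 - 9 = -7)
L(C, p) = ⅔ - p*(-4 + C)/3
(-2*I)*L(2, 5) = (-2*(-7))*(⅔ + (4/3)*5 - ⅓*2*5) = 14*(⅔ + 20/3 - 10/3) = 14*4 = 56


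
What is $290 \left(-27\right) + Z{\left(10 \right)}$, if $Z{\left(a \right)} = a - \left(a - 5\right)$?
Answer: $-7825$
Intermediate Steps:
$Z{\left(a \right)} = 5$ ($Z{\left(a \right)} = a - \left(a - 5\right) = a - \left(-5 + a\right) = 5$)
$290 \left(-27\right) + Z{\left(10 \right)} = 290 \left(-27\right) + 5 = -7830 + 5 = -7825$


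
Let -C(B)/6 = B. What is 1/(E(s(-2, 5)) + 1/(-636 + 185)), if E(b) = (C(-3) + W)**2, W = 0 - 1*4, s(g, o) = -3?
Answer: 451/88395 ≈ 0.0051021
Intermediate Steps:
C(B) = -6*B
W = -4 (W = 0 - 4 = -4)
E(b) = 196 (E(b) = (-6*(-3) - 4)**2 = (18 - 4)**2 = 14**2 = 196)
1/(E(s(-2, 5)) + 1/(-636 + 185)) = 1/(196 + 1/(-636 + 185)) = 1/(196 + 1/(-451)) = 1/(196 - 1/451) = 1/(88395/451) = 451/88395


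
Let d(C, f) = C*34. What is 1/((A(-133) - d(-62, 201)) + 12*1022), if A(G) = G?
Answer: 1/14239 ≈ 7.0230e-5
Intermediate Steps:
d(C, f) = 34*C
1/((A(-133) - d(-62, 201)) + 12*1022) = 1/((-133 - 34*(-62)) + 12*1022) = 1/((-133 - 1*(-2108)) + 12264) = 1/((-133 + 2108) + 12264) = 1/(1975 + 12264) = 1/14239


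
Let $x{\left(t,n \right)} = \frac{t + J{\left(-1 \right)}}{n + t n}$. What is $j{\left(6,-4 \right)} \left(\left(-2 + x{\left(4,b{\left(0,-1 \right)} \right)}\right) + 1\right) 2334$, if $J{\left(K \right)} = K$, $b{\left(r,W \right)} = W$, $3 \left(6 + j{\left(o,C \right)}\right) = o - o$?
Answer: $\frac{112032}{5} \approx 22406.0$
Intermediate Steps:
$j{\left(o,C \right)} = -6$ ($j{\left(o,C \right)} = -6 + \frac{o - o}{3} = -6 + \frac{1}{3} \cdot 0 = -6 + 0 = -6$)
$x{\left(t,n \right)} = \frac{-1 + t}{n + n t}$ ($x{\left(t,n \right)} = \frac{t - 1}{n + t n} = \frac{-1 + t}{n + n t}$)
$j{\left(6,-4 \right)} \left(\left(-2 + x{\left(4,b{\left(0,-1 \right)} \right)}\right) + 1\right) 2334 = - 6 \left(\left(-2 + \frac{-1 + 4}{\left(-1\right) \left(1 + 4\right)}\right) + 1\right) 2334 = - 6 \left(\left(-2 - \frac{1}{5} \cdot 3\right) + 1\right) 2334 = - 6 \left(\left(-2 - \frac{3}{5}\right) + 1\right) 2334 = - 6 \left(- \frac{13}{5} + 1\right) 2334 = \left(-6\right) \left(- \frac{8}{5}\right) 2334 = \frac{48}{5} \cdot 2334 = \frac{112032}{5}$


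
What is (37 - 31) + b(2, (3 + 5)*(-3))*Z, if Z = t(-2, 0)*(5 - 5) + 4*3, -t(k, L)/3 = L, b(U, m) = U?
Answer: 30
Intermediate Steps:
t(k, L) = -3*L
Z = 12 (Z = (-3*0)*(5 - 5) + 4*3 = 0*0 + 12 = 0 + 12 = 12)
(37 - 31) + b(2, (3 + 5)*(-3))*Z = (37 - 31) + 2*12 = 6 + 24 = 30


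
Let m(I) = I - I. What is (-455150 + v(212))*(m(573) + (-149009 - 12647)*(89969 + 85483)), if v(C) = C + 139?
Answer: 12899404236389088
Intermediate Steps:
v(C) = 139 + C
m(I) = 0
(-455150 + v(212))*(m(573) + (-149009 - 12647)*(89969 + 85483)) = (-455150 + (139 + 212))*(0 + (-149009 - 12647)*(89969 + 85483)) = (-455150 + 351)*(0 - 161656*175452) = -454799*(0 - 28362868512) = -454799*(-28362868512) = 12899404236389088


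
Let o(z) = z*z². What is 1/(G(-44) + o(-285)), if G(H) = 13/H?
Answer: -44/1018561513 ≈ -4.3198e-8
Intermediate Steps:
o(z) = z³
1/(G(-44) + o(-285)) = 1/(13/(-44) + (-285)³) = 1/(13*(-1/44) - 23149125) = 1/(-13/44 - 23149125) = 1/(-1018561513/44) = -44/1018561513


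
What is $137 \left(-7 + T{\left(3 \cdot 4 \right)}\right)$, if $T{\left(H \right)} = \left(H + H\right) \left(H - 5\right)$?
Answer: $22057$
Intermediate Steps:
$T{\left(H \right)} = 2 H \left(-5 + H\right)$
$137 \left(-7 + T{\left(3 \cdot 4 \right)}\right) = 137 \left(-7 + 2 \cdot 3 \cdot 4 \left(-5 + 3 \cdot 4\right)\right) = 137 \left(-7 + 2 \cdot 12 \left(-5 + 12\right)\right) = 137 \left(-7 + 2 \cdot 12 \cdot 7\right) = 137 \left(-7 + 168\right) = 137 \cdot 161 = 22057$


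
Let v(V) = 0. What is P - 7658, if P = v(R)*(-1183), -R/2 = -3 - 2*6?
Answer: -7658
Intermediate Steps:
R = 30 (R = -2*(-3 - 2*6) = -2*(-3 - 12) = -2*(-15) = 30)
P = 0 (P = 0*(-1183) = 0)
P - 7658 = 0 - 7658 = -7658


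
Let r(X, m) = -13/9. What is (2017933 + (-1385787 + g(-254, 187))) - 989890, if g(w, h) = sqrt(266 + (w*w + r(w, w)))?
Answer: -357744 + 5*sqrt(23321)/3 ≈ -3.5749e+5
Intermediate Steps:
r(X, m) = -13/9 (r(X, m) = -13*1/9 = -13/9)
g(w, h) = sqrt(2381/9 + w**2) (g(w, h) = sqrt(266 + (w*w - 13/9)) = sqrt(266 + (w**2 - 13/9)) = sqrt(266 + (-13/9 + w**2)) = sqrt(2381/9 + w**2))
(2017933 + (-1385787 + g(-254, 187))) - 989890 = (2017933 + (-1385787 + sqrt(2381 + 9*(-254)**2)/3)) - 989890 = (2017933 + (-1385787 + sqrt(2381 + 9*64516)/3)) - 989890 = (2017933 + (-1385787 + sqrt(2381 + 580644)/3)) - 989890 = (2017933 + (-1385787 + sqrt(583025)/3)) - 989890 = (2017933 + (-1385787 + (5*sqrt(23321))/3)) - 989890 = (2017933 + (-1385787 + 5*sqrt(23321)/3)) - 989890 = (632146 + 5*sqrt(23321)/3) - 989890 = -357744 + 5*sqrt(23321)/3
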